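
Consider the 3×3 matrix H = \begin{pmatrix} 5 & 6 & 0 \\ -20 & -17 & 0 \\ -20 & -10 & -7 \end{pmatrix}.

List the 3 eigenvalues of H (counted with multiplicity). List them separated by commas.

The characteristic polynomial is p(t) = det(tI - H).
Expanding along the first row, p(t) = t^3 + 19t^2 + 119t + 245.
Since p(-5) = 0, t = -5 is a root.
Factor out (t + 5): p(t) = (t + 5)·(t^2 + 14t + 49).
The quadratic factor is (t + 7)^2.
Eigenvalues: -7, -7, -5.

-7, -7, -5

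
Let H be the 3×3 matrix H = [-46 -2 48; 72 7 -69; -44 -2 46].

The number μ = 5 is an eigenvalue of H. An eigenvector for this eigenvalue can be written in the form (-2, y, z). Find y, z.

3, -2

We need (H - 5I)v = 0.
H - 5I = [[-51, -2, 48], [72, 2, -69], [-44, -2, 41]].
Row 1: (-51)·-2 + (-2)·y + (48)·z = 0
Row 2: (72)·-2 + (2)·y + (-69)·z = 0
Row 3: (-44)·-2 + (-2)·y + (41)·z = 0
Solving gives y = 3, z = -2.
Check: H·(-2, 3, -2) = (-10, 15, -10) = 5·(-2, 3, -2).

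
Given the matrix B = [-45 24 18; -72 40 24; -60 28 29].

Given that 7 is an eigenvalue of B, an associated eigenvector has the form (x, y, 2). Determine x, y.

We need (B - 7I)v = 0.
B - 7I = [[-52, 24, 18], [-72, 33, 24], [-60, 28, 22]].
Row 1: (-52)·x + (24)·y + (18)·2 = 0
Row 2: (-72)·x + (33)·y + (24)·2 = 0
Row 3: (-60)·x + (28)·y + (22)·2 = 0
Solving gives x = -3, y = -8.
Check: B·(-3, -8, 2) = (-21, -56, 14) = 7·(-3, -8, 2).

-3, -8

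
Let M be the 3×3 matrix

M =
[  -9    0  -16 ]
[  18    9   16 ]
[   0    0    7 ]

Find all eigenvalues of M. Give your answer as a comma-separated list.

Compute the characteristic polynomial p(s) = det(sI - M).
Cofactor expansion gives p(s) = s^3 - 7s^2 - 81s + 567.
Rational-root test: s = -9 gives p(-9) = 0.
Factor out (s + 9): p(s) = (s + 9)·(s^2 - 16s + 63).
The quadratic factors as (s - 7)·(s - 9).
Eigenvalues: -9, 7, 9.

-9, 7, 9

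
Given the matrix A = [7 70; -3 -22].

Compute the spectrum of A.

-8, -7

det(A - sI) = (7 - s)(-22 - s) - (70)·(-3) = s^2 + 15s + 56.
This factors as (s + 8)·(s + 7) = 0.
Eigenvalues: -8, -7.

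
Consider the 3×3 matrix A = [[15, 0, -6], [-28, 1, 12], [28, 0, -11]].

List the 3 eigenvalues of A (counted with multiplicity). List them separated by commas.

Set up det(tI - A) = 0.
Expanding along the first row, p(t) = t^3 - 5t^2 + 7t - 3.
Rational-root test: t = 1 gives p(1) = 0.
Dividing by (t - 1) leaves t^2 - 4t + 3.
The quadratic factors as (t - 1)·(t - 3).
Eigenvalues: 1, 1, 3.

1, 1, 3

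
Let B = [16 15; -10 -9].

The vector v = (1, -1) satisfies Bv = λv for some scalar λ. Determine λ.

Compute Bv: B·(1, -1) = (1, -1).
Since Bv = λv, compare component 1: 1 = λ·1, so λ = 1.

1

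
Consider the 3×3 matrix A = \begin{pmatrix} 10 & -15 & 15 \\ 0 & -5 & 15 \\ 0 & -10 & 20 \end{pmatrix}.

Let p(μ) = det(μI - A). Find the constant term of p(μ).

p(μ) = μ^3 - 25μ^2 + 200μ - 500.
The constant term is -500.

-500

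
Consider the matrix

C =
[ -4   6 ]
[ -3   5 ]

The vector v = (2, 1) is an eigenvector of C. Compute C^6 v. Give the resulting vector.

(2, 1)

First find the eigenvalue: Cv = (-2, -1) = -1·(2, 1), so λ = -1.
Then C^6 v = λ^6·v = (-1)^6·(2, 1) = 1·(2, 1) = (2, 1).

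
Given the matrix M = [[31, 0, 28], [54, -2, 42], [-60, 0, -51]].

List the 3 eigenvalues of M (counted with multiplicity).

Set up det(lambda·I - M) = 0.
Cofactor expansion gives p(lambda) = lambda^3 + 22·lambda^2 + 139·lambda + 198.
Try lambda = -9: p(-9) = 0, so -9 is a root.
Factor out (lambda + 9): p(lambda) = (lambda + 9)·(lambda^2 + 13·lambda + 22).
The quadratic factors as (lambda + 11)·(lambda + 2).
Eigenvalues: -11, -9, -2.

-11, -9, -2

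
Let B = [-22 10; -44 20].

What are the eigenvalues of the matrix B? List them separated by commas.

-2, 0

det(B - rI) = (-22 - r)(20 - r) - (10)·(-44) = r^2 + 2r.
This factors as (r + 2)·r = 0.
Eigenvalues: -2, 0.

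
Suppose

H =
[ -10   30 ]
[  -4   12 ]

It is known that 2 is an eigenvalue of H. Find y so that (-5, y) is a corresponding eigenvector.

We need (H - 2I)v = 0.
H - 2I = [[-12, 30], [-4, 10]].
Row 1: (-12)·-5 + (30)·y = 0
Row 2: (-4)·-5 + (10)·y = 0
Solving gives y = -2.
Check: H·(-5, -2) = (-10, -4) = 2·(-5, -2).

-2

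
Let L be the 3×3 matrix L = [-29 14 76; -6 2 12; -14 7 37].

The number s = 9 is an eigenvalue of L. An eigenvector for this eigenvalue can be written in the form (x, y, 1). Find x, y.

We need (L - 9I)v = 0.
L - 9I = [[-38, 14, 76], [-6, -7, 12], [-14, 7, 28]].
Row 1: (-38)·x + (14)·y + (76)·1 = 0
Row 2: (-6)·x + (-7)·y + (12)·1 = 0
Row 3: (-14)·x + (7)·y + (28)·1 = 0
Solving gives x = 2, y = 0.
Check: L·(2, 0, 1) = (18, 0, 9) = 9·(2, 0, 1).

2, 0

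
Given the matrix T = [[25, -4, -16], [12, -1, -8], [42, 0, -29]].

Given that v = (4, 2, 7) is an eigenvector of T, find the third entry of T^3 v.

-875

First find the eigenvalue: Tv = (-20, -10, -35) = -5·(4, 2, 7), so λ = -5.
Then T^3 v = λ^3·v = (-5)^3·(4, 2, 7) = -125·(4, 2, 7) = (-500, -250, -875).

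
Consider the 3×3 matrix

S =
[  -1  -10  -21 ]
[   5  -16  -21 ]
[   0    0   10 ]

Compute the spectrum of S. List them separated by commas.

-11, -6, 10

The characteristic polynomial is p(r) = det(rI - S).
Expanding along the first row, p(r) = r^3 + 7r^2 - 104r - 660.
Rational-root test: r = -6 gives p(-6) = 0.
Dividing by (r + 6) leaves r^2 + r - 110.
The quadratic factors as (r + 11)·(r - 10).
Eigenvalues: -11, -6, 10.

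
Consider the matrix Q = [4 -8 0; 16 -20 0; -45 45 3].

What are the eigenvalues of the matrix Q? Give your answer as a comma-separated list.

-12, -4, 3

Compute the characteristic polynomial p(t) = det(tI - Q).
Expanding the 3×3 determinant: p(t) = t^3 + 13t^2 - 144.
Try t = 3: p(3) = 0, so 3 is a root.
Dividing by (t - 3) leaves t^2 + 16t + 48.
The quadratic factors as (t + 12)·(t + 4).
Eigenvalues: -12, -4, 3.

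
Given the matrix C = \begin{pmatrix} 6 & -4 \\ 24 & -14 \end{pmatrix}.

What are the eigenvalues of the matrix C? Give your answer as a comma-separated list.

-6, -2

det(C - lambda·I) = (6 - lambda)(-14 - lambda) - (-4)·(24) = lambda^2 + 8·lambda + 12.
This factors as (lambda + 6)·(lambda + 2) = 0.
Eigenvalues: -6, -2.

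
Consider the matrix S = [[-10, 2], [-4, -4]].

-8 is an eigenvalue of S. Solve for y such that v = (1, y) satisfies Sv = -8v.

1

We need (S + 8I)v = 0.
S + 8I = [[-2, 2], [-4, 4]].
Row 1: (-2)·1 + (2)·y = 0
Row 2: (-4)·1 + (4)·y = 0
Solving gives y = 1.
Check: S·(1, 1) = (-8, -8) = -8·(1, 1).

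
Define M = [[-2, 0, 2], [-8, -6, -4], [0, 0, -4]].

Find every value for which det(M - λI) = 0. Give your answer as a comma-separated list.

The characteristic polynomial is p(t) = det(tI - M).
Expanding along the first row, p(t) = t^3 + 12t^2 + 44t + 48.
Since p(-2) = 0, t = -2 is a root.
Dividing by (t + 2) leaves t^2 + 10t + 24.
The quadratic factors as (t + 6)·(t + 4).
Eigenvalues: -6, -4, -2.

-6, -4, -2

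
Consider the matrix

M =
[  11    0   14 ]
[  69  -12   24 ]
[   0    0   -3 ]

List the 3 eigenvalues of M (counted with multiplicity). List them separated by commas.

-12, -3, 11

Compute the characteristic polynomial p(r) = det(rI - M).
Expanding the 3×3 determinant: p(r) = r^3 + 4r^2 - 129r - 396.
Try r = 11: p(11) = 0, so 11 is a root.
Factor out (r - 11): p(r) = (r - 11)·(r^2 + 15r + 36).
The quadratic factors as (r + 12)·(r + 3).
Eigenvalues: -12, -3, 11.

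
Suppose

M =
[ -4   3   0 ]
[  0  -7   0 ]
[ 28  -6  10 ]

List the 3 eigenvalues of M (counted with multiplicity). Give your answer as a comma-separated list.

The characteristic polynomial is p(λ) = det(λI - M).
Cofactor expansion gives p(λ) = λ^3 + λ^2 - 82λ - 280.
Try λ = -7: p(-7) = 0, so -7 is a root.
Dividing by (λ + 7) leaves λ^2 - 6λ - 40.
The quadratic factors as (λ + 4)·(λ - 10).
Eigenvalues: -7, -4, 10.

-7, -4, 10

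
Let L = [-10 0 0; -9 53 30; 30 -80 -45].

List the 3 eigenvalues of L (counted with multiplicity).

-10, 3, 5

The characteristic polynomial is p(λ) = det(λI - L).
Cofactor expansion gives p(λ) = λ^3 + 2λ^2 - 65λ + 150.
Since p(-10) = 0, λ = -10 is a root.
Factor out (λ + 10): p(λ) = (λ + 10)·(λ^2 - 8λ + 15).
The quadratic factors as (λ - 3)·(λ - 5).
Eigenvalues: -10, 3, 5.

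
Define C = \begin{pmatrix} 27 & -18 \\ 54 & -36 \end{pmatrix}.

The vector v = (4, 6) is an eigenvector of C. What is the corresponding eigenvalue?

0

Compute Cv: C·(4, 6) = (0, 0).
Since Cv = λv, compare component 1: 0 = λ·4, so λ = 0.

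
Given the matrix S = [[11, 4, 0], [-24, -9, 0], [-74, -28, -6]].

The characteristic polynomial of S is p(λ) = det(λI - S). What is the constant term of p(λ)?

-18

p(λ) = λ^3 + 4λ^2 - 15λ - 18.
The constant term is -18.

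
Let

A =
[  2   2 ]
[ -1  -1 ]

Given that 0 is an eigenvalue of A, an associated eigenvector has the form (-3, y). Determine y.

3

We need (A)v = 0.
A = [[2, 2], [-1, -1]].
Row 1: (2)·-3 + (2)·y = 0
Row 2: (-1)·-3 + (-1)·y = 0
Solving gives y = 3.
Check: A·(-3, 3) = (0, 0) = 0·(-3, 3).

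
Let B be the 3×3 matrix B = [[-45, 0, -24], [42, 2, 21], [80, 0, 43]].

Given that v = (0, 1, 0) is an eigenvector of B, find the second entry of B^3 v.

8

First find the eigenvalue: Bv = (0, 2, 0) = 2·(0, 1, 0), so λ = 2.
Then B^3 v = λ^3·v = 2^3·(0, 1, 0) = 8·(0, 1, 0) = (0, 8, 0).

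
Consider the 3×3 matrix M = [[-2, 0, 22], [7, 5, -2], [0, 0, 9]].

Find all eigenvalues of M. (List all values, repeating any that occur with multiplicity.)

-2, 5, 9

Set up det(tI - M) = 0.
Expanding along the first row, p(t) = t^3 - 12t^2 + 17t + 90.
Try t = -2: p(-2) = 0, so -2 is a root.
Factor out (t + 2): p(t) = (t + 2)·(t^2 - 14t + 45).
The quadratic factors as (t - 5)·(t - 9).
Eigenvalues: -2, 5, 9.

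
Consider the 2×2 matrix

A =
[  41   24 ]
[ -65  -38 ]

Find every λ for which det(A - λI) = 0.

det(A - λI) = (41 - λ)(-38 - λ) - (24)·(-65) = λ^2 - 3λ + 2.
This factors as (λ - 1)·(λ - 2) = 0.
Eigenvalues: 1, 2.

1, 2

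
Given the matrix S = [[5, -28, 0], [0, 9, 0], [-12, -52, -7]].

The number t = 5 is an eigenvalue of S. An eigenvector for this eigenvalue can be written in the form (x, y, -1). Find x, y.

1, 0

We need (S - 5I)v = 0.
S - 5I = [[0, -28, 0], [0, 4, 0], [-12, -52, -12]].
Row 1: (0)·x + (-28)·y + (0)·-1 = 0
Row 2: (0)·x + (4)·y + (0)·-1 = 0
Row 3: (-12)·x + (-52)·y + (-12)·-1 = 0
Solving gives x = 1, y = 0.
Check: S·(1, 0, -1) = (5, 0, -5) = 5·(1, 0, -1).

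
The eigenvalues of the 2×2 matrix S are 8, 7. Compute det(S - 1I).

42

If S has eigenvalues 8, 7, then S - 1I has eigenvalues 7, 6.
det(S - 1I) = (7) · (6) = 42.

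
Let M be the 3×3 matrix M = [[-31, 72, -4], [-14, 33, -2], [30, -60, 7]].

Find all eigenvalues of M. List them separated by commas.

Compute the characteristic polynomial p(lambda) = det(lambda·I - M).
Expanding the 3×3 determinant: p(lambda) = lambda^3 - 9·lambda^2 - lambda + 105.
Rational-root test: lambda = -3 gives p(-3) = 0.
Factor out (lambda + 3): p(lambda) = (lambda + 3)·(lambda^2 - 12·lambda + 35).
The quadratic factors as (lambda - 5)·(lambda - 7).
Eigenvalues: -3, 5, 7.

-3, 5, 7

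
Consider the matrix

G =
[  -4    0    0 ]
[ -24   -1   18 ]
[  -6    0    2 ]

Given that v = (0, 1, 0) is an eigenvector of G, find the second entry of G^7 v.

-1

First find the eigenvalue: Gv = (0, -1, 0) = -1·(0, 1, 0), so λ = -1.
Then G^7 v = λ^7·v = (-1)^7·(0, 1, 0) = -1·(0, 1, 0) = (0, -1, 0).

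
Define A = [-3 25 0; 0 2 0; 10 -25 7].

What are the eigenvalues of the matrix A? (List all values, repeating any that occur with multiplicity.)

-3, 2, 7

Compute the characteristic polynomial p(t) = det(tI - A).
Expanding along the first row, p(t) = t^3 - 6t^2 - 13t + 42.
Try t = 2: p(2) = 0, so 2 is a root.
Dividing by (t - 2) leaves t^2 - 4t - 21.
The quadratic factors as (t + 3)·(t - 7).
Eigenvalues: -3, 2, 7.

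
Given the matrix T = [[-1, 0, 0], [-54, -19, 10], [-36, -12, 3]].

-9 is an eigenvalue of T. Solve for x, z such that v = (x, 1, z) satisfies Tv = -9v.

0, 1

We need (T + 9I)v = 0.
T + 9I = [[8, 0, 0], [-54, -10, 10], [-36, -12, 12]].
Row 1: (8)·x + (0)·1 + (0)·z = 0
Row 2: (-54)·x + (-10)·1 + (10)·z = 0
Row 3: (-36)·x + (-12)·1 + (12)·z = 0
Solving gives x = 0, z = 1.
Check: T·(0, 1, 1) = (0, -9, -9) = -9·(0, 1, 1).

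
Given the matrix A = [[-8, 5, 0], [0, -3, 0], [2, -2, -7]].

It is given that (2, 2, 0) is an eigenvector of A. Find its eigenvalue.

-3

Compute Av: A·(2, 2, 0) = (-6, -6, 0).
Since Av = λv, compare component 1: -6 = λ·2, so λ = -3.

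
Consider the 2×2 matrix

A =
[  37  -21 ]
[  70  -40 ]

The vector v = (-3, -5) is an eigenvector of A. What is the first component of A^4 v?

First find the eigenvalue: Av = (-6, -10) = 2·(-3, -5), so λ = 2.
Then A^4 v = λ^4·v = 2^4·(-3, -5) = 16·(-3, -5) = (-48, -80).

-48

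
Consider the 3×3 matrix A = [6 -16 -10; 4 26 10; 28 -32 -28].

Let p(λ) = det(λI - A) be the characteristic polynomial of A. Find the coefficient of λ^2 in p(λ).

-4

The coefficient of λ^2 of det(λI - A) is −trace(A).
trace(A) = (6) + (26) + (-28) = 4, so the coefficient is -4.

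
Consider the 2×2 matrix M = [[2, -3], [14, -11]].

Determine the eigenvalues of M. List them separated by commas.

det(M - λI) = (2 - λ)(-11 - λ) - (-3)·(14) = λ^2 + 9λ + 20.
This factors as (λ + 5)·(λ + 4) = 0.
Eigenvalues: -5, -4.

-5, -4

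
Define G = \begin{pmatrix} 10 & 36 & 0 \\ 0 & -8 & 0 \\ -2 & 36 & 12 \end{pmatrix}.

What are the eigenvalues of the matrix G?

-8, 10, 12

Compute the characteristic polynomial p(s) = det(sI - G).
Expanding along the first row, p(s) = s^3 - 14s^2 - 56s + 960.
Rational-root test: s = -8 gives p(-8) = 0.
Dividing by (s + 8) leaves s^2 - 22s + 120.
The quadratic factors as (s - 10)·(s - 12).
Eigenvalues: -8, 10, 12.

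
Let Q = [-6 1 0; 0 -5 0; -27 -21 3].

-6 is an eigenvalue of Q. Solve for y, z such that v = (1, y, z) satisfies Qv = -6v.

0, 3

We need (Q + 6I)v = 0.
Q + 6I = [[0, 1, 0], [0, 1, 0], [-27, -21, 9]].
Row 1: (0)·1 + (1)·y + (0)·z = 0
Row 2: (0)·1 + (1)·y + (0)·z = 0
Row 3: (-27)·1 + (-21)·y + (9)·z = 0
Solving gives y = 0, z = 3.
Check: Q·(1, 0, 3) = (-6, 0, -18) = -6·(1, 0, 3).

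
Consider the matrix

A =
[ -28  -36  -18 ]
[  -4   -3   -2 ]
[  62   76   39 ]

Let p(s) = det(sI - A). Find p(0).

8

p(0) = det(0·I − A) = det(−A) = (−1)^3·det(A).
det(A) = -8, so p(0) = 8.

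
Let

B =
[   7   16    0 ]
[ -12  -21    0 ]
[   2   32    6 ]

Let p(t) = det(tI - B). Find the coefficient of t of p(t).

p(t) = t^3 + 8t^2 - 39t - 270.
The coefficient of t is -39.

-39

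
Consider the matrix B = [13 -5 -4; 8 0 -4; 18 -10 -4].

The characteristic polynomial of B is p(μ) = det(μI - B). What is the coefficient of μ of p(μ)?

20

p(μ) = μ^3 - 9μ^2 + 20μ.
The coefficient of μ is 20.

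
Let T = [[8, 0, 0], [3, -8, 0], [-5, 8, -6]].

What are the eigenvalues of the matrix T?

T is lower triangular, so its eigenvalues are the diagonal entries.
Diagonal: 8, -8, -6.

-8, -6, 8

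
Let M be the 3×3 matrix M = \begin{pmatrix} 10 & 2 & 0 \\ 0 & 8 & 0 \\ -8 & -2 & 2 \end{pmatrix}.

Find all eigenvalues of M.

Compute the characteristic polynomial p(t) = det(tI - M).
Expanding the 3×3 determinant: p(t) = t^3 - 20t^2 + 116t - 160.
Rational-root test: t = 8 gives p(8) = 0.
Factor out (t - 8): p(t) = (t - 8)·(t^2 - 12t + 20).
The quadratic factors as (t - 2)·(t - 10).
Eigenvalues: 2, 8, 10.

2, 8, 10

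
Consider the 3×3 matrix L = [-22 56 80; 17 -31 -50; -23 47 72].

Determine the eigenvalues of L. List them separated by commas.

2, 7, 10

The characteristic polynomial is p(s) = det(sI - L).
Cofactor expansion gives p(s) = s^3 - 19s^2 + 104s - 140.
Since p(10) = 0, s = 10 is a root.
Factor out (s - 10): p(s) = (s - 10)·(s^2 - 9s + 14).
The quadratic factors as (s - 2)·(s - 7).
Eigenvalues: 2, 7, 10.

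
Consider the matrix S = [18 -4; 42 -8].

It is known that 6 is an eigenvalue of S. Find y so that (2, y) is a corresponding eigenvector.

We need (S - 6I)v = 0.
S - 6I = [[12, -4], [42, -14]].
Row 1: (12)·2 + (-4)·y = 0
Row 2: (42)·2 + (-14)·y = 0
Solving gives y = 6.
Check: S·(2, 6) = (12, 36) = 6·(2, 6).

6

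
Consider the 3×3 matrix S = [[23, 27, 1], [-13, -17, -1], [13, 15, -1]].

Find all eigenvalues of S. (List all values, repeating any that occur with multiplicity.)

The characteristic polynomial is p(μ) = det(μI - S).
Expanding along the first row, p(μ) = μ^3 - 5μ^2 - 44μ - 60.
Try μ = -2: p(-2) = 0, so -2 is a root.
Factor out (μ + 2): p(μ) = (μ + 2)·(μ^2 - 7μ - 30).
The quadratic factors as (μ + 3)·(μ - 10).
Eigenvalues: -3, -2, 10.

-3, -2, 10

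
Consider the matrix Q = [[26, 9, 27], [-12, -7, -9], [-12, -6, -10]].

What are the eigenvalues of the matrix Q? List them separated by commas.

Set up det(λI - Q) = 0.
Expanding the 3×3 determinant: p(λ) = λ^3 - 9λ^2 + 6λ + 16.
Since p(8) = 0, λ = 8 is a root.
Dividing by (λ - 8) leaves λ^2 - λ - 2.
The quadratic factors as (λ + 1)·(λ - 2).
Eigenvalues: -1, 2, 8.

-1, 2, 8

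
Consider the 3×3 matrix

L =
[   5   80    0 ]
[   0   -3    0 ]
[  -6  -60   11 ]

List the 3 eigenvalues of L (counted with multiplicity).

-3, 5, 11

Set up det(λI - L) = 0.
Expanding along the first row, p(λ) = λ^3 - 13λ^2 + 7λ + 165.
Since p(-3) = 0, λ = -3 is a root.
Dividing by (λ + 3) leaves λ^2 - 16λ + 55.
The quadratic factors as (λ - 5)·(λ - 11).
Eigenvalues: -3, 5, 11.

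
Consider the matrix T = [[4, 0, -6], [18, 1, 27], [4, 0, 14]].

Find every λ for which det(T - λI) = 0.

Compute the characteristic polynomial p(λ) = det(λI - T).
Expanding along the first row, p(λ) = λ^3 - 19λ^2 + 98λ - 80.
Try λ = 1: p(1) = 0, so 1 is a root.
Factor out (λ - 1): p(λ) = (λ - 1)·(λ^2 - 18λ + 80).
The quadratic factors as (λ - 8)·(λ - 10).
Eigenvalues: 1, 8, 10.

1, 8, 10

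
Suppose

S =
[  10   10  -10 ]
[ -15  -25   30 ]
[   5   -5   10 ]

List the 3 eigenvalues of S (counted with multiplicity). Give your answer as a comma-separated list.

-10, 0, 5

The characteristic polynomial is p(r) = det(rI - S).
Expanding along the first row, p(r) = r^3 + 5r^2 - 50r.
Try r = 0: p(0) = 0, so 0 is a root.
Factor out r: p(r) = r·(r^2 + 5r - 50).
The quadratic factors as (r + 10)·(r - 5).
Eigenvalues: -10, 0, 5.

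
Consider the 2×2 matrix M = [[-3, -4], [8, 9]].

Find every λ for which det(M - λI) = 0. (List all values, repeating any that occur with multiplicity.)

1, 5

det(M - μI) = (-3 - μ)(9 - μ) - (-4)·(8) = μ^2 - 6μ + 5.
This factors as (μ - 1)·(μ - 5) = 0.
Eigenvalues: 1, 5.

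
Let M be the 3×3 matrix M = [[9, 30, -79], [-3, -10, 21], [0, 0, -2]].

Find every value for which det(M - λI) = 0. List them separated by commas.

The characteristic polynomial is p(r) = det(rI - M).
Expanding along the first row, p(r) = r^3 + 3r^2 + 2r.
Since p(0) = 0, r = 0 is a root.
Dividing by r leaves r^2 + 3r + 2.
The quadratic factors as (r + 2)·(r + 1).
Eigenvalues: -2, -1, 0.

-2, -1, 0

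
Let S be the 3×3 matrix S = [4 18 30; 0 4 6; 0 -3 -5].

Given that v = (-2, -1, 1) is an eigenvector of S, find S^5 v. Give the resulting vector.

First find the eigenvalue: Sv = (4, 2, -2) = -2·(-2, -1, 1), so λ = -2.
Then S^5 v = λ^5·v = (-2)^5·(-2, -1, 1) = -32·(-2, -1, 1) = (64, 32, -32).

(64, 32, -32)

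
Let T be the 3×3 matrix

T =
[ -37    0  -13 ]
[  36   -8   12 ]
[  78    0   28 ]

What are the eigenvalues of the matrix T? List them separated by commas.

The characteristic polynomial is p(r) = det(rI - T).
Expanding along the first row, p(r) = r^3 + 17r^2 + 50r - 176.
Rational-root test: r = -11 gives p(-11) = 0.
Dividing by (r + 11) leaves r^2 + 6r - 16.
The quadratic factors as (r + 8)·(r - 2).
Eigenvalues: -11, -8, 2.

-11, -8, 2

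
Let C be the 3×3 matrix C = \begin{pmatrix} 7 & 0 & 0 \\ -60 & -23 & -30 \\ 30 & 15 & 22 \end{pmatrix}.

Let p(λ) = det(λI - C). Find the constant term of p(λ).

392

p(λ) = λ^3 - 6λ^2 - 63λ + 392.
The constant term is 392.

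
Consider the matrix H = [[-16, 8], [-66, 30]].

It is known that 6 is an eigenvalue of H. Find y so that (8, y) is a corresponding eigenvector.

We need (H - 6I)v = 0.
H - 6I = [[-22, 8], [-66, 24]].
Row 1: (-22)·8 + (8)·y = 0
Row 2: (-66)·8 + (24)·y = 0
Solving gives y = 22.
Check: H·(8, 22) = (48, 132) = 6·(8, 22).

22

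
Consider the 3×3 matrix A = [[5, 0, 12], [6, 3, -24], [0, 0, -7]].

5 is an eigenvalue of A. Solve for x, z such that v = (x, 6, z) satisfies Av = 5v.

We need (A - 5I)v = 0.
A - 5I = [[0, 0, 12], [6, -2, -24], [0, 0, -12]].
Row 1: (0)·x + (0)·6 + (12)·z = 0
Row 2: (6)·x + (-2)·6 + (-24)·z = 0
Row 3: (0)·x + (0)·6 + (-12)·z = 0
Solving gives x = 2, z = 0.
Check: A·(2, 6, 0) = (10, 30, 0) = 5·(2, 6, 0).

2, 0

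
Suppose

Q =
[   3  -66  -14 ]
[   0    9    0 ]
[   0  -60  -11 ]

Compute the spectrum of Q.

Compute the characteristic polynomial p(μ) = det(μI - Q).
Expanding along the first row, p(μ) = μ^3 - μ^2 - 105μ + 297.
Since p(-11) = 0, μ = -11 is a root.
Dividing by (μ + 11) leaves μ^2 - 12μ + 27.
The quadratic factors as (μ - 3)·(μ - 9).
Eigenvalues: -11, 3, 9.

-11, 3, 9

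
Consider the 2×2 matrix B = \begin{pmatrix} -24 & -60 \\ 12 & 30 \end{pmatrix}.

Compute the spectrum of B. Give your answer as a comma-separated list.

0, 6

det(B - λI) = (-24 - λ)(30 - λ) - (-60)·(12) = λ^2 - 6λ.
This factors as λ·(λ - 6) = 0.
Eigenvalues: 0, 6.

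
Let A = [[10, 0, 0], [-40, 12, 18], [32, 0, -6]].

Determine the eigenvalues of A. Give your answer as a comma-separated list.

-6, 10, 12

Set up det(lambda·I - A) = 0.
Cofactor expansion gives p(lambda) = lambda^3 - 16·lambda^2 - 12·lambda + 720.
Rational-root test: lambda = -6 gives p(-6) = 0.
Dividing by (lambda + 6) leaves lambda^2 - 22·lambda + 120.
The quadratic factors as (lambda - 10)·(lambda - 12).
Eigenvalues: -6, 10, 12.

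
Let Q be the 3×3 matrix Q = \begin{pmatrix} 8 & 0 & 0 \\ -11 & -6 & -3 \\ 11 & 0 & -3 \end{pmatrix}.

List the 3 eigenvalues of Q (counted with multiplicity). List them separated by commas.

The characteristic polynomial is p(s) = det(sI - Q).
Expanding the 3×3 determinant: p(s) = s^3 + s^2 - 54s - 144.
Since p(-3) = 0, s = -3 is a root.
Dividing by (s + 3) leaves s^2 - 2s - 48.
The quadratic factors as (s + 6)·(s - 8).
Eigenvalues: -6, -3, 8.

-6, -3, 8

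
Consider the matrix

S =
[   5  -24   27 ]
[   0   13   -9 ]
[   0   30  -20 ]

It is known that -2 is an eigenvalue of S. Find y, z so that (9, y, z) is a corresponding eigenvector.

-3, -5

We need (S + 2I)v = 0.
S + 2I = [[7, -24, 27], [0, 15, -9], [0, 30, -18]].
Row 1: (7)·9 + (-24)·y + (27)·z = 0
Row 2: (0)·9 + (15)·y + (-9)·z = 0
Row 3: (0)·9 + (30)·y + (-18)·z = 0
Solving gives y = -3, z = -5.
Check: S·(9, -3, -5) = (-18, 6, 10) = -2·(9, -3, -5).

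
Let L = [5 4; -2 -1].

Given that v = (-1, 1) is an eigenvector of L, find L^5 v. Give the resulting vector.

(-1, 1)

First find the eigenvalue: Lv = (-1, 1) = 1·(-1, 1), so λ = 1.
Then L^5 v = λ^5·v = 1^5·(-1, 1) = 1·(-1, 1) = (-1, 1).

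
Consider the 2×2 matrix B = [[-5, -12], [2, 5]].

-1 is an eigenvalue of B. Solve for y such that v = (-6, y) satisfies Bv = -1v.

2

We need (B + 1I)v = 0.
B + 1I = [[-4, -12], [2, 6]].
Row 1: (-4)·-6 + (-12)·y = 0
Row 2: (2)·-6 + (6)·y = 0
Solving gives y = 2.
Check: B·(-6, 2) = (6, -2) = -1·(-6, 2).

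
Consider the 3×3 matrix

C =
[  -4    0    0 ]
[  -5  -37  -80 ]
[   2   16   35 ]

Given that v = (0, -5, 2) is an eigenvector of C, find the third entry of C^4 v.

First find the eigenvalue: Cv = (0, 25, -10) = -5·(0, -5, 2), so λ = -5.
Then C^4 v = λ^4·v = (-5)^4·(0, -5, 2) = 625·(0, -5, 2) = (0, -3125, 1250).

1250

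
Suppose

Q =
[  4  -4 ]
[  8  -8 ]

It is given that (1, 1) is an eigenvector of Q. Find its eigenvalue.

0

Compute Qv: Q·(1, 1) = (0, 0).
Since Qv = λv, compare component 1: 0 = λ·1, so λ = 0.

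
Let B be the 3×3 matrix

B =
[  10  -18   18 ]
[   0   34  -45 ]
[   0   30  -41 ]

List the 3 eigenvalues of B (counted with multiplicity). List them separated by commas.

Compute the characteristic polynomial p(λ) = det(λI - B).
Expanding along the first row, p(λ) = λ^3 - 3λ^2 - 114λ + 440.
Try λ = 4: p(4) = 0, so 4 is a root.
Dividing by (λ - 4) leaves λ^2 + λ - 110.
The quadratic factors as (λ + 11)·(λ - 10).
Eigenvalues: -11, 4, 10.

-11, 4, 10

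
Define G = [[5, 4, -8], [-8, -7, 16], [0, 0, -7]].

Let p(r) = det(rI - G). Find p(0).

-21

p(0) = det(0·I − G) = det(−G) = (−1)^3·det(G).
det(G) = 21, so p(0) = -21.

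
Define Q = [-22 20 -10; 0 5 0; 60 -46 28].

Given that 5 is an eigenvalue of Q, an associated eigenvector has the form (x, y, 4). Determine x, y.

0, 2

We need (Q - 5I)v = 0.
Q - 5I = [[-27, 20, -10], [0, 0, 0], [60, -46, 23]].
Row 1: (-27)·x + (20)·y + (-10)·4 = 0
Row 2: (0)·x + (0)·y + (0)·4 = 0
Row 3: (60)·x + (-46)·y + (23)·4 = 0
Solving gives x = 0, y = 2.
Check: Q·(0, 2, 4) = (0, 10, 20) = 5·(0, 2, 4).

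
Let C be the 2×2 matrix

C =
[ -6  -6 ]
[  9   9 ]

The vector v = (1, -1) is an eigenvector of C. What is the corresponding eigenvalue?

Compute Cv: C·(1, -1) = (0, 0).
Since Cv = λv, compare component 1: 0 = λ·1, so λ = 0.

0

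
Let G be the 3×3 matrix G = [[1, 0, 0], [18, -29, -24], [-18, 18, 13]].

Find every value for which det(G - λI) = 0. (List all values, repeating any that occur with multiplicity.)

-11, -5, 1

Set up det(lambda·I - G) = 0.
Expanding along the first row, p(lambda) = lambda^3 + 15·lambda^2 + 39·lambda - 55.
Try lambda = 1: p(1) = 0, so 1 is a root.
Dividing by (lambda - 1) leaves lambda^2 + 16·lambda + 55.
The quadratic factors as (lambda + 11)·(lambda + 5).
Eigenvalues: -11, -5, 1.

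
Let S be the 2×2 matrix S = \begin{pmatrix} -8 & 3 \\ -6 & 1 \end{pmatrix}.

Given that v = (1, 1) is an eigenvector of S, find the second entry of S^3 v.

-125

First find the eigenvalue: Sv = (-5, -5) = -5·(1, 1), so λ = -5.
Then S^3 v = λ^3·v = (-5)^3·(1, 1) = -125·(1, 1) = (-125, -125).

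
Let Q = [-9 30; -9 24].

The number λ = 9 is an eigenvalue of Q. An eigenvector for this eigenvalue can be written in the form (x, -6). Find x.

-10

We need (Q - 9I)v = 0.
Q - 9I = [[-18, 30], [-9, 15]].
Row 1: (-18)·x + (30)·-6 = 0
Row 2: (-9)·x + (15)·-6 = 0
Solving gives x = -10.
Check: Q·(-10, -6) = (-90, -54) = 9·(-10, -6).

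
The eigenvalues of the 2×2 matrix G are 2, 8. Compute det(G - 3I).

If G has eigenvalues 2, 8, then G - 3I has eigenvalues -1, 5.
det(G - 3I) = (-1) · (5) = -5.

-5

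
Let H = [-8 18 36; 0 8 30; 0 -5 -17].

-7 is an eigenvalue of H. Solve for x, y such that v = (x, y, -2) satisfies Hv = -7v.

We need (H + 7I)v = 0.
H + 7I = [[-1, 18, 36], [0, 15, 30], [0, -5, -10]].
Row 1: (-1)·x + (18)·y + (36)·-2 = 0
Row 2: (0)·x + (15)·y + (30)·-2 = 0
Row 3: (0)·x + (-5)·y + (-10)·-2 = 0
Solving gives x = 0, y = 4.
Check: H·(0, 4, -2) = (0, -28, 14) = -7·(0, 4, -2).

0, 4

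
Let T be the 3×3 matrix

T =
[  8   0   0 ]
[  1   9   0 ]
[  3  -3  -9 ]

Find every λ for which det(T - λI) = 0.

-9, 8, 9

T is lower triangular, so its eigenvalues are the diagonal entries.
Diagonal: 8, 9, -9.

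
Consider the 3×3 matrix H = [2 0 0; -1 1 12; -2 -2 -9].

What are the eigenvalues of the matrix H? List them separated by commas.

-5, -3, 2

The characteristic polynomial is p(lambda) = det(lambda·I - H).
Cofactor expansion gives p(lambda) = lambda^3 + 6·lambda^2 - lambda - 30.
Try lambda = -3: p(-3) = 0, so -3 is a root.
Dividing by (lambda + 3) leaves lambda^2 + 3·lambda - 10.
The quadratic factors as (lambda + 5)·(lambda - 2).
Eigenvalues: -5, -3, 2.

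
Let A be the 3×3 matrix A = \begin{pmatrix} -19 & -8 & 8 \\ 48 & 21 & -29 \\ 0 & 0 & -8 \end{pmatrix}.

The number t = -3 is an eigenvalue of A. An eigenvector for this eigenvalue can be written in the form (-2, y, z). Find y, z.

4, 0

We need (A + 3I)v = 0.
A + 3I = [[-16, -8, 8], [48, 24, -29], [0, 0, -5]].
Row 1: (-16)·-2 + (-8)·y + (8)·z = 0
Row 2: (48)·-2 + (24)·y + (-29)·z = 0
Row 3: (0)·-2 + (0)·y + (-5)·z = 0
Solving gives y = 4, z = 0.
Check: A·(-2, 4, 0) = (6, -12, 0) = -3·(-2, 4, 0).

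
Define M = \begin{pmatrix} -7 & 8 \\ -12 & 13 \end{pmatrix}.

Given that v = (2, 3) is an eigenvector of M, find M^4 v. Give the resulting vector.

(1250, 1875)

First find the eigenvalue: Mv = (10, 15) = 5·(2, 3), so λ = 5.
Then M^4 v = λ^4·v = 5^4·(2, 3) = 625·(2, 3) = (1250, 1875).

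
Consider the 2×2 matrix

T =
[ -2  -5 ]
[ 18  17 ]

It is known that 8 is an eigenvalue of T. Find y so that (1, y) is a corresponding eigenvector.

-2

We need (T - 8I)v = 0.
T - 8I = [[-10, -5], [18, 9]].
Row 1: (-10)·1 + (-5)·y = 0
Row 2: (18)·1 + (9)·y = 0
Solving gives y = -2.
Check: T·(1, -2) = (8, -16) = 8·(1, -2).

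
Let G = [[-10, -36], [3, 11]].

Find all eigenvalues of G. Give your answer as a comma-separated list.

-1, 2

det(G - λI) = (-10 - λ)(11 - λ) - (-36)·(3) = λ^2 - λ - 2.
This factors as (λ + 1)·(λ - 2) = 0.
Eigenvalues: -1, 2.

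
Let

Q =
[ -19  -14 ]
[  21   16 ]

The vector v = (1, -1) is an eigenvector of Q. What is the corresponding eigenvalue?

-5

Compute Qv: Q·(1, -1) = (-5, 5).
Since Qv = λv, compare component 1: -5 = λ·1, so λ = -5.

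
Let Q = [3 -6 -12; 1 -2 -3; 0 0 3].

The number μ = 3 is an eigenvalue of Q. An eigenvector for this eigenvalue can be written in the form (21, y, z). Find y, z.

We need (Q - 3I)v = 0.
Q - 3I = [[0, -6, -12], [1, -5, -3], [0, 0, 0]].
Row 1: (0)·21 + (-6)·y + (-12)·z = 0
Row 2: (1)·21 + (-5)·y + (-3)·z = 0
Row 3: (0)·21 + (0)·y + (0)·z = 0
Solving gives y = 6, z = -3.
Check: Q·(21, 6, -3) = (63, 18, -9) = 3·(21, 6, -3).

6, -3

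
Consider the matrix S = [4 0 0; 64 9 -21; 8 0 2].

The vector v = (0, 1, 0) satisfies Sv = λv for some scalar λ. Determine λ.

9

Compute Sv: S·(0, 1, 0) = (0, 9, 0).
Since Sv = λv, compare component 2: 9 = λ·1, so λ = 9.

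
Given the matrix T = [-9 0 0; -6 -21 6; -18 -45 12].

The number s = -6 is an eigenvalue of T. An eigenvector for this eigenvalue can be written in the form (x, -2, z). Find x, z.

We need (T + 6I)v = 0.
T + 6I = [[-3, 0, 0], [-6, -15, 6], [-18, -45, 18]].
Row 1: (-3)·x + (0)·-2 + (0)·z = 0
Row 2: (-6)·x + (-15)·-2 + (6)·z = 0
Row 3: (-18)·x + (-45)·-2 + (18)·z = 0
Solving gives x = 0, z = -5.
Check: T·(0, -2, -5) = (0, 12, 30) = -6·(0, -2, -5).

0, -5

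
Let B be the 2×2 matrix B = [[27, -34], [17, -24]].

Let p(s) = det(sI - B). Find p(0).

p(0) = det(0·I − B) = det(−B) = (−1)^2·det(B).
det(B) = -70, so p(0) = -70.

-70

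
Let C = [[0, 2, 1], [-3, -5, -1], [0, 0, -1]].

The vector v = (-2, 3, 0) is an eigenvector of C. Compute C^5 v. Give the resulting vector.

(486, -729, 0)

First find the eigenvalue: Cv = (6, -9, 0) = -3·(-2, 3, 0), so λ = -3.
Then C^5 v = λ^5·v = (-3)^5·(-2, 3, 0) = -243·(-2, 3, 0) = (486, -729, 0).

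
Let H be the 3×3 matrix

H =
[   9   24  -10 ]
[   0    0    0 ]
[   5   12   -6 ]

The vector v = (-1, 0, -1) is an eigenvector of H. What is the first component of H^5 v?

First find the eigenvalue: Hv = (1, 0, 1) = -1·(-1, 0, -1), so λ = -1.
Then H^5 v = λ^5·v = (-1)^5·(-1, 0, -1) = -1·(-1, 0, -1) = (1, 0, 1).

1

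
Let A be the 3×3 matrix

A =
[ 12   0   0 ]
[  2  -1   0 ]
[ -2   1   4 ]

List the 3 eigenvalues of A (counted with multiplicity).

-1, 4, 12

A is lower triangular, so its eigenvalues are the diagonal entries.
Diagonal: 12, -1, 4.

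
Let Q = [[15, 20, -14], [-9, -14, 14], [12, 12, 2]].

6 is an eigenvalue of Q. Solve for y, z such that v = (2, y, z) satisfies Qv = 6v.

-3, -3

We need (Q - 6I)v = 0.
Q - 6I = [[9, 20, -14], [-9, -20, 14], [12, 12, -4]].
Row 1: (9)·2 + (20)·y + (-14)·z = 0
Row 2: (-9)·2 + (-20)·y + (14)·z = 0
Row 3: (12)·2 + (12)·y + (-4)·z = 0
Solving gives y = -3, z = -3.
Check: Q·(2, -3, -3) = (12, -18, -18) = 6·(2, -3, -3).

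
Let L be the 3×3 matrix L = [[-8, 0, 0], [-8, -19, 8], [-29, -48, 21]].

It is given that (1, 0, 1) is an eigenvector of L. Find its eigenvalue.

-8

Compute Lv: L·(1, 0, 1) = (-8, 0, -8).
Since Lv = λv, compare component 1: -8 = λ·1, so λ = -8.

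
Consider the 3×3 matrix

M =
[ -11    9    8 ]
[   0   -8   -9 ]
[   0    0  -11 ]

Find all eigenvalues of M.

M is upper triangular, so its eigenvalues are the diagonal entries.
Diagonal: -11, -8, -11.

-11, -11, -8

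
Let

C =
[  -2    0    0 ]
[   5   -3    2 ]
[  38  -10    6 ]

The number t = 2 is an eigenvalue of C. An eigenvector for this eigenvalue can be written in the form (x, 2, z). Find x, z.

0, 5

We need (C - 2I)v = 0.
C - 2I = [[-4, 0, 0], [5, -5, 2], [38, -10, 4]].
Row 1: (-4)·x + (0)·2 + (0)·z = 0
Row 2: (5)·x + (-5)·2 + (2)·z = 0
Row 3: (38)·x + (-10)·2 + (4)·z = 0
Solving gives x = 0, z = 5.
Check: C·(0, 2, 5) = (0, 4, 10) = 2·(0, 2, 5).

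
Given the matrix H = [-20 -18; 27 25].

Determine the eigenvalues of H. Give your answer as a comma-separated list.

det(H - lambda·I) = (-20 - lambda)(25 - lambda) - (-18)·(27) = lambda^2 - 5·lambda - 14.
This factors as (lambda + 2)·(lambda - 7) = 0.
Eigenvalues: -2, 7.

-2, 7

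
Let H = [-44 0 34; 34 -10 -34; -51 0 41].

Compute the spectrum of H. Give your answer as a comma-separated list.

Set up det(lambda·I - H) = 0.
Cofactor expansion gives p(lambda) = lambda^3 + 13·lambda^2 - 40·lambda - 700.
Try lambda = 7: p(7) = 0, so 7 is a root.
Factor out (lambda - 7): p(lambda) = (lambda - 7)·(lambda^2 + 20·lambda + 100).
The quadratic factor is (lambda + 10)^2.
Eigenvalues: -10, -10, 7.

-10, -10, 7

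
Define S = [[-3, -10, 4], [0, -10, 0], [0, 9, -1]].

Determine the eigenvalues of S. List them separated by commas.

-10, -3, -1

Set up det(sI - S) = 0.
Cofactor expansion gives p(s) = s^3 + 14s^2 + 43s + 30.
Since p(-1) = 0, s = -1 is a root.
Dividing by (s + 1) leaves s^2 + 13s + 30.
The quadratic factors as (s + 10)·(s + 3).
Eigenvalues: -10, -3, -1.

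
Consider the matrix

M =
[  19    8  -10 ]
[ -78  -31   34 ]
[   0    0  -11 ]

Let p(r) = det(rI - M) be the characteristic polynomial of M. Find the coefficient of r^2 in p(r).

23

The coefficient of r^2 of det(rI - M) is −trace(M).
trace(M) = (19) + (-31) + (-11) = -23, so the coefficient is 23.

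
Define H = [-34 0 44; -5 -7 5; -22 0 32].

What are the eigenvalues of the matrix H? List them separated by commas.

-12, -7, 10

Compute the characteristic polynomial p(λ) = det(λI - H).
Cofactor expansion gives p(λ) = λ^3 + 9λ^2 - 106λ - 840.
Try λ = 10: p(10) = 0, so 10 is a root.
Factor out (λ - 10): p(λ) = (λ - 10)·(λ^2 + 19λ + 84).
The quadratic factors as (λ + 12)·(λ + 7).
Eigenvalues: -12, -7, 10.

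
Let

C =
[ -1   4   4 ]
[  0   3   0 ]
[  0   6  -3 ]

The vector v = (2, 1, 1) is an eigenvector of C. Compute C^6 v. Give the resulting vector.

(1458, 729, 729)

First find the eigenvalue: Cv = (6, 3, 3) = 3·(2, 1, 1), so λ = 3.
Then C^6 v = λ^6·v = 3^6·(2, 1, 1) = 729·(2, 1, 1) = (1458, 729, 729).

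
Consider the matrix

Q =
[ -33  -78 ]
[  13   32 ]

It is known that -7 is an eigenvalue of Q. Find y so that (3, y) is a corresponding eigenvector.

-1

We need (Q + 7I)v = 0.
Q + 7I = [[-26, -78], [13, 39]].
Row 1: (-26)·3 + (-78)·y = 0
Row 2: (13)·3 + (39)·y = 0
Solving gives y = -1.
Check: Q·(3, -1) = (-21, 7) = -7·(3, -1).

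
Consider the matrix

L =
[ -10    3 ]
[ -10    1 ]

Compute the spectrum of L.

-5, -4

det(L - λI) = (-10 - λ)(1 - λ) - (3)·(-10) = λ^2 + 9λ + 20.
This factors as (λ + 5)·(λ + 4) = 0.
Eigenvalues: -5, -4.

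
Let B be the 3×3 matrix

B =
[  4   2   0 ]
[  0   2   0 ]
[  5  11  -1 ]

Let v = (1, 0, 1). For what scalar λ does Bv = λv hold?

4

Compute Bv: B·(1, 0, 1) = (4, 0, 4).
Since Bv = λv, compare component 1: 4 = λ·1, so λ = 4.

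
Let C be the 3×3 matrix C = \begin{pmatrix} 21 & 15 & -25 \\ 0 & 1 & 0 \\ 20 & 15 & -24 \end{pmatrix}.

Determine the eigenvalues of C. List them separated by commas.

Set up det(tI - C) = 0.
Expanding along the first row, p(t) = t^3 + 2t^2 - 7t + 4.
Try t = 1: p(1) = 0, so 1 is a root.
Dividing by (t - 1) leaves t^2 + 3t - 4.
The quadratic factors as (t + 4)·(t - 1).
Eigenvalues: -4, 1, 1.

-4, 1, 1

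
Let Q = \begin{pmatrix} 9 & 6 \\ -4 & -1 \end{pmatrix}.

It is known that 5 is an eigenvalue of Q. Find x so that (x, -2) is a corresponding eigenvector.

We need (Q - 5I)v = 0.
Q - 5I = [[4, 6], [-4, -6]].
Row 1: (4)·x + (6)·-2 = 0
Row 2: (-4)·x + (-6)·-2 = 0
Solving gives x = 3.
Check: Q·(3, -2) = (15, -10) = 5·(3, -2).

3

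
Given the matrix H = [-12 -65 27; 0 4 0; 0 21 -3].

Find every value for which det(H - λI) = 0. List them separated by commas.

-12, -3, 4

Set up det(sI - H) = 0.
Expanding the 3×3 determinant: p(s) = s^3 + 11s^2 - 24s - 144.
Try s = 4: p(4) = 0, so 4 is a root.
Factor out (s - 4): p(s) = (s - 4)·(s^2 + 15s + 36).
The quadratic factors as (s + 12)·(s + 3).
Eigenvalues: -12, -3, 4.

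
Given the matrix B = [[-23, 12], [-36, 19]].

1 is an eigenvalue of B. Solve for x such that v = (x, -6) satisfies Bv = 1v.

We need (B - 1I)v = 0.
B - 1I = [[-24, 12], [-36, 18]].
Row 1: (-24)·x + (12)·-6 = 0
Row 2: (-36)·x + (18)·-6 = 0
Solving gives x = -3.
Check: B·(-3, -6) = (-3, -6) = 1·(-3, -6).

-3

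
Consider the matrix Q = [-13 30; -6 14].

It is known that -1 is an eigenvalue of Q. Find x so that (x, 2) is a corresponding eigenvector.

5

We need (Q + 1I)v = 0.
Q + 1I = [[-12, 30], [-6, 15]].
Row 1: (-12)·x + (30)·2 = 0
Row 2: (-6)·x + (15)·2 = 0
Solving gives x = 5.
Check: Q·(5, 2) = (-5, -2) = -1·(5, 2).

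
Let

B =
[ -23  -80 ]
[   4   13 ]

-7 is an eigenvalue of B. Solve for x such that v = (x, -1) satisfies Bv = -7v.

We need (B + 7I)v = 0.
B + 7I = [[-16, -80], [4, 20]].
Row 1: (-16)·x + (-80)·-1 = 0
Row 2: (4)·x + (20)·-1 = 0
Solving gives x = 5.
Check: B·(5, -1) = (-35, 7) = -7·(5, -1).

5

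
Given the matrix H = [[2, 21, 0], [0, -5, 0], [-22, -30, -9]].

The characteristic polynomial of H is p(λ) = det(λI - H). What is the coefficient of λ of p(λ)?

p(λ) = λ^3 + 12λ^2 + 17λ - 90.
The coefficient of λ is 17.

17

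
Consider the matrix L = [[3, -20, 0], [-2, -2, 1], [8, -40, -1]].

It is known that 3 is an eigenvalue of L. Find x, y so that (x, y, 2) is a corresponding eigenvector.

1, 0

We need (L - 3I)v = 0.
L - 3I = [[0, -20, 0], [-2, -5, 1], [8, -40, -4]].
Row 1: (0)·x + (-20)·y + (0)·2 = 0
Row 2: (-2)·x + (-5)·y + (1)·2 = 0
Row 3: (8)·x + (-40)·y + (-4)·2 = 0
Solving gives x = 1, y = 0.
Check: L·(1, 0, 2) = (3, 0, 6) = 3·(1, 0, 2).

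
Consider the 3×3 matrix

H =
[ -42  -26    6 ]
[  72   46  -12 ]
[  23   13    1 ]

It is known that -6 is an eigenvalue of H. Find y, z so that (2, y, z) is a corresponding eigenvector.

We need (H + 6I)v = 0.
H + 6I = [[-36, -26, 6], [72, 52, -12], [23, 13, 7]].
Row 1: (-36)·2 + (-26)·y + (6)·z = 0
Row 2: (72)·2 + (52)·y + (-12)·z = 0
Row 3: (23)·2 + (13)·y + (7)·z = 0
Solving gives y = -3, z = -1.
Check: H·(2, -3, -1) = (-12, 18, 6) = -6·(2, -3, -1).

-3, -1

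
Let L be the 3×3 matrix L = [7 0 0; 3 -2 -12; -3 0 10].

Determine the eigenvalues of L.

Set up det(λI - L) = 0.
Expanding along the first row, p(λ) = λ^3 - 15λ^2 + 36λ + 140.
Since p(-2) = 0, λ = -2 is a root.
Factor out (λ + 2): p(λ) = (λ + 2)·(λ^2 - 17λ + 70).
The quadratic factors as (λ - 7)·(λ - 10).
Eigenvalues: -2, 7, 10.

-2, 7, 10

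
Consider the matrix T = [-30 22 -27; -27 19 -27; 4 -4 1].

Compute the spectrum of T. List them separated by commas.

-8, -3, 1

The characteristic polynomial is p(λ) = det(λI - T).
Cofactor expansion gives p(λ) = λ^3 + 10λ^2 + 13λ - 24.
Try λ = 1: p(1) = 0, so 1 is a root.
Factor out (λ - 1): p(λ) = (λ - 1)·(λ^2 + 11λ + 24).
The quadratic factors as (λ + 8)·(λ + 3).
Eigenvalues: -8, -3, 1.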